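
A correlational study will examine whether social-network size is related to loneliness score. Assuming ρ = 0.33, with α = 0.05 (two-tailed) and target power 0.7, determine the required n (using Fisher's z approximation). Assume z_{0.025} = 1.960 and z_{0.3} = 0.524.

Fisher's z: C = ½·ln((1+r)/(1−r)) = ½·ln(1.9851) = 0.3428.
n = ((z_{α/2} + z_β)/C)² + 3.
(1.960 + 0.524) / 0.3428 = 2.484 / 0.3428 = 7.246.
n = 7.246² + 3 = 52.51 + 3 = 55.5.
Round up.

n = 56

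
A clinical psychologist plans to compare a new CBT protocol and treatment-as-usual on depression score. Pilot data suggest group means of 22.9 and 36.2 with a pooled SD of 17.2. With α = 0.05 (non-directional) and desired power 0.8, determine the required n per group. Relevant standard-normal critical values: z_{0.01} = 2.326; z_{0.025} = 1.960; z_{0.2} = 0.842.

Cohen's d = |M₁ − M₂| / SD_pooled = |22.9 − 36.2| / 17.2 = 13.3 / 17.2 = 0.773.
For two independent groups with equal n: n = 2·((z_{α/2} + z_β) / d)².
z_{α/2} + z_β = 1.960 + 0.842 = 2.802.
n = 2 × (2.802 / 0.773)² = 2 × 3.625² = 2 × 13.14 = 26.3.
Round up to the next whole participant.

n = 27 per group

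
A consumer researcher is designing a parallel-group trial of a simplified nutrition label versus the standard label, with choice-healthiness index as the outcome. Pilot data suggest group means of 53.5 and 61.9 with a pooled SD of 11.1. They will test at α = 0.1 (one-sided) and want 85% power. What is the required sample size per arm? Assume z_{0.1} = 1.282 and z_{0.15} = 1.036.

Cohen's d = |M₁ − M₂| / SD_pooled = |53.5 − 61.9| / 11.1 = 8.4 / 11.1 = 0.757.
For two independent groups with equal n: n = 2·((z_{α} + z_β) / d)².
z_{α} + z_β = 1.282 + 1.036 = 2.318.
n = 2 × (2.318 / 0.757)² = 2 × 3.062² = 2 × 9.38 = 18.8.
Round up to the next whole participant.

n = 19 per group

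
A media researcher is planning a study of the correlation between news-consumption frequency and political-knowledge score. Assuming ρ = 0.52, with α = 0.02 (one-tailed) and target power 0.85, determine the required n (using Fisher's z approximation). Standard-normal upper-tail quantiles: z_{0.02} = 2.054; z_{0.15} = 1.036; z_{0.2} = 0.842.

n = 32

Fisher's z: C = ½·ln((1+r)/(1−r)) = ½·ln(3.1667) = 0.5763.
n = ((z_{α} + z_β)/C)² + 3.
(2.054 + 1.036) / 0.5763 = 3.090 / 0.5763 = 5.362.
n = 5.362² + 3 = 28.75 + 3 = 31.7.
Round up.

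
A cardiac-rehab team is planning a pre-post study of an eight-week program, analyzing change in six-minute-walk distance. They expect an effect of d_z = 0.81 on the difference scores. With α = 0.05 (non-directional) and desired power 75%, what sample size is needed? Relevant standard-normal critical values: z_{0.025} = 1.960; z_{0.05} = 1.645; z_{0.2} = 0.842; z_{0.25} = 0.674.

n = 11 pairs

For a paired (one-sample on differences) test: n = ((z_{α/2} + z_β) / d)².
z_{α/2} + z_β = 1.960 + 0.674 = 2.634.
n = (2.634 / 0.81)² = 3.252² = 10.57.
Round up.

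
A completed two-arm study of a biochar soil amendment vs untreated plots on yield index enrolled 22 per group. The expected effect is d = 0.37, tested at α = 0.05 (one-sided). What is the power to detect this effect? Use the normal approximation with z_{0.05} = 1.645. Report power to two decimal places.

For two equal groups, power = Φ(d·√(n/2) − z_{α}).
d·√(n/2) = 0.37 × √(22/2) = 0.37 × 3.317 = 1.227.
z_β = 1.227 − 1.645 = -0.418.
Power = Φ(-0.418) = 0.338.

power ≈ 0.34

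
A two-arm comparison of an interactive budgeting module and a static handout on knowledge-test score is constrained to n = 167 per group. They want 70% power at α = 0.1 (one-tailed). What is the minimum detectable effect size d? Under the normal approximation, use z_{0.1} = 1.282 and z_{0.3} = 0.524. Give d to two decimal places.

d_min ≈ 0.20

For two independent groups of n = 167 each: d_min = (z_{α} + z_β)·√(2/n).
z-sum = 1.282 + 0.524 = 1.806.
d_min = 1.806 × √(2/167) = 1.806 × 0.1094 = 0.198.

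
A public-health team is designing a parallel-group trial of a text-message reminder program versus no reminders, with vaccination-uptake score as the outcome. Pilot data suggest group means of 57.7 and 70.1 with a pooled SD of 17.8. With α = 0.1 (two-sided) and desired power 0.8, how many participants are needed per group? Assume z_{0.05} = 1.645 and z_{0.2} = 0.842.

Cohen's d = |M₁ − M₂| / SD_pooled = |57.7 − 70.1| / 17.8 = 12.4 / 17.8 = 0.697.
For two independent groups with equal n: n = 2·((z_{α/2} + z_β) / d)².
z_{α/2} + z_β = 1.645 + 0.842 = 2.487.
n = 2 × (2.487 / 0.697)² = 2 × 3.568² = 2 × 12.73 = 25.5.
Round up to the next whole participant.

n = 26 per group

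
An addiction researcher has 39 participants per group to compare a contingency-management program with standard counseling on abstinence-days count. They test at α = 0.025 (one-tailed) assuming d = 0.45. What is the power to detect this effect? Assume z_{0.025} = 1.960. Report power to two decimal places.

power ≈ 0.51

For two equal groups, power = Φ(d·√(n/2) − z_{α}).
d·√(n/2) = 0.45 × √(39/2) = 0.45 × 4.416 = 1.987.
z_β = 1.987 − 1.960 = 0.027.
Power = Φ(0.027) = 0.511.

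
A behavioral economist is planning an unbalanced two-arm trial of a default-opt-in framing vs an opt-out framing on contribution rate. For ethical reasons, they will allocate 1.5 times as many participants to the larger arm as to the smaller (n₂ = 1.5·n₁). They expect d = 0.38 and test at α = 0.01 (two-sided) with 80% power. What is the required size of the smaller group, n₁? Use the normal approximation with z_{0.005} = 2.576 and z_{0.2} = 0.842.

With allocation ratio k = n₂/n₁ = 1.5, Var(x̄₁−x̄₂) = σ²(1/n₁ + 1/(k·n₁)) = σ²·(k+1)/(k·n₁).
So n₁ = (1 + 1/k)·((z_{α/2} + z_β)/d)² = 1.667 × (3.418/0.38)².
n₁ = 1.667 × 80.91 = 134.8.
Round up: n₁ = 135, giving n₂ = ⌈1.5 × 135⌉ = ⌈202.5⌉ = 203.

n₁ = 135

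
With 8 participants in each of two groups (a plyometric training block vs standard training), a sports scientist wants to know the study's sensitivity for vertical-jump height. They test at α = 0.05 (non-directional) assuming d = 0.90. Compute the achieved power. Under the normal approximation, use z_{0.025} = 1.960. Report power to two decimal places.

power ≈ 0.44

For two equal groups, power = Φ(d·√(n/2) − z_{α/2}).
d·√(n/2) = 0.90 × √(8/2) = 0.90 × 2.000 = 1.800.
z_β = 1.800 − 1.960 = -0.160.
Power = Φ(-0.160) = 0.436.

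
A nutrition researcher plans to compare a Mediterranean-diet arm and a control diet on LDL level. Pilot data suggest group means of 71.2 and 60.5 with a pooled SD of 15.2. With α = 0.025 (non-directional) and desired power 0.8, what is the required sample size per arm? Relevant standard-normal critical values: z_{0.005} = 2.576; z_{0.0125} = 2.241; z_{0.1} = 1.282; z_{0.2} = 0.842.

n = 39 per group

Cohen's d = |M₁ − M₂| / SD_pooled = |71.2 − 60.5| / 15.2 = 10.7 / 15.2 = 0.704.
For two independent groups with equal n: n = 2·((z_{α/2} + z_β) / d)².
z_{α/2} + z_β = 2.241 + 0.842 = 3.083.
n = 2 × (3.083 / 0.704)² = 2 × 4.379² = 2 × 19.18 = 38.4.
Round up to the next whole participant.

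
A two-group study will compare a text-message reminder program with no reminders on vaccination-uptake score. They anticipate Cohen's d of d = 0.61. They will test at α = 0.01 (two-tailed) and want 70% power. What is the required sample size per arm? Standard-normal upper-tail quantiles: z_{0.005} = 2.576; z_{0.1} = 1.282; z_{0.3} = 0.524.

n = 52 per group

For two independent groups with equal n: n = 2·((z_{α/2} + z_β) / d)².
z_{α/2} + z_β = 2.576 + 0.524 = 3.100.
n = 2 × (3.100 / 0.61)² = 2 × 5.082² = 2 × 25.83 = 51.7.
Round up to the next whole participant.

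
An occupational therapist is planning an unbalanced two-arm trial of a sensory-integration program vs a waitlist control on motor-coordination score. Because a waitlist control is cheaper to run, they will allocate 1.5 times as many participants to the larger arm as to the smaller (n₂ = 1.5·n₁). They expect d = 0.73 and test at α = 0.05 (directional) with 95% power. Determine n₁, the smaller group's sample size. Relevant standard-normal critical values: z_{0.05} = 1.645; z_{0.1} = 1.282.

With allocation ratio k = n₂/n₁ = 1.5, Var(x̄₁−x̄₂) = σ²(1/n₁ + 1/(k·n₁)) = σ²·(k+1)/(k·n₁).
So n₁ = (1 + 1/k)·((z_{α} + z_β)/d)² = 1.667 × (3.290/0.73)².
n₁ = 1.667 × 20.31 = 33.9.
Round up: n₁ = 34, giving n₂ = 1.5 × 34 = 51.

n₁ = 34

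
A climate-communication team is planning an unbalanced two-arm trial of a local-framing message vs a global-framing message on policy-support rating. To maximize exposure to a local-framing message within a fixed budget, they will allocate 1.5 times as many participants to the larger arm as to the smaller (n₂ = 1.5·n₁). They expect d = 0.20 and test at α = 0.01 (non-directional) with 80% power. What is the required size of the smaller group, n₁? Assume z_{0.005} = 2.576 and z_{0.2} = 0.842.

With allocation ratio k = n₂/n₁ = 1.5, Var(x̄₁−x̄₂) = σ²(1/n₁ + 1/(k·n₁)) = σ²·(k+1)/(k·n₁).
So n₁ = (1 + 1/k)·((z_{α/2} + z_β)/d)² = 1.667 × (3.418/0.20)².
n₁ = 1.667 × 292.07 = 486.8.
Round up: n₁ = 487, giving n₂ = ⌈1.5 × 487⌉ = ⌈730.5⌉ = 731.

n₁ = 487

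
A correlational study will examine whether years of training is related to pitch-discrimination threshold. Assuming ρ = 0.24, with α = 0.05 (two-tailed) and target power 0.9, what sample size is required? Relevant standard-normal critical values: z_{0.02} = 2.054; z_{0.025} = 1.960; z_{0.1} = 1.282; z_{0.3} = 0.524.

n = 179

Fisher's z: C = ½·ln((1+r)/(1−r)) = ½·ln(1.6316) = 0.2448.
n = ((z_{α/2} + z_β)/C)² + 3.
(1.960 + 1.282) / 0.2448 = 3.242 / 0.2448 = 13.243.
n = 13.243² + 3 = 175.39 + 3 = 178.4.
Round up.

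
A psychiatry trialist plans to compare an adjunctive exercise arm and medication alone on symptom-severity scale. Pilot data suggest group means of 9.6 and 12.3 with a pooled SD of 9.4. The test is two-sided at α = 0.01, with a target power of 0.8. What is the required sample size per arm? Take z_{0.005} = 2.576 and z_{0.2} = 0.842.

n = 284 per group

Cohen's d = |M₁ − M₂| / SD_pooled = |9.6 − 12.3| / 9.4 = 2.7 / 9.4 = 0.287.
For two independent groups with equal n: n = 2·((z_{α/2} + z_β) / d)².
z_{α/2} + z_β = 2.576 + 0.842 = 3.418.
n = 2 × (3.418 / 0.287)² = 2 × 11.909² = 2 × 141.83 = 283.7.
Round up to the next whole participant.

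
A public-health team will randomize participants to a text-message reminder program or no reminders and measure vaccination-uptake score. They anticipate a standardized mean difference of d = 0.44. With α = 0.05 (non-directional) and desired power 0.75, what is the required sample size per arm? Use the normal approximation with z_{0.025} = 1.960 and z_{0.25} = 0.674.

n = 72 per group

For two independent groups with equal n: n = 2·((z_{α/2} + z_β) / d)².
z_{α/2} + z_β = 1.960 + 0.674 = 2.634.
n = 2 × (2.634 / 0.44)² = 2 × 5.986² = 2 × 35.84 = 71.7.
Round up to the next whole participant.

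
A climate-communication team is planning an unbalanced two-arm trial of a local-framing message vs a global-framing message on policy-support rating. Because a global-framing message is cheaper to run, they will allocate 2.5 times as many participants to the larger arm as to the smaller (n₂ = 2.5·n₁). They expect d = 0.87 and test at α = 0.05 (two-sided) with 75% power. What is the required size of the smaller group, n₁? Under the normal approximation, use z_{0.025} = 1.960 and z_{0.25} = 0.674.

With allocation ratio k = n₂/n₁ = 2.5, Var(x̄₁−x̄₂) = σ²(1/n₁ + 1/(k·n₁)) = σ²·(k+1)/(k·n₁).
So n₁ = (1 + 1/k)·((z_{α/2} + z_β)/d)² = 1.400 × (2.634/0.87)².
n₁ = 1.400 × 9.17 = 12.8.
Round up: n₁ = 13, giving n₂ = ⌈2.5 × 13⌉ = ⌈32.5⌉ = 33.

n₁ = 13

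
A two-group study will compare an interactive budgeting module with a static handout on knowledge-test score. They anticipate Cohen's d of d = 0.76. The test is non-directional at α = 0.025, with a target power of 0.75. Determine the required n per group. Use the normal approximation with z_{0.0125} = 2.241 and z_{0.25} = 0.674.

For two independent groups with equal n: n = 2·((z_{α/2} + z_β) / d)².
z_{α/2} + z_β = 2.241 + 0.674 = 2.915.
n = 2 × (2.915 / 0.76)² = 2 × 3.836² = 2 × 14.71 = 29.4.
Round up to the next whole participant.

n = 30 per group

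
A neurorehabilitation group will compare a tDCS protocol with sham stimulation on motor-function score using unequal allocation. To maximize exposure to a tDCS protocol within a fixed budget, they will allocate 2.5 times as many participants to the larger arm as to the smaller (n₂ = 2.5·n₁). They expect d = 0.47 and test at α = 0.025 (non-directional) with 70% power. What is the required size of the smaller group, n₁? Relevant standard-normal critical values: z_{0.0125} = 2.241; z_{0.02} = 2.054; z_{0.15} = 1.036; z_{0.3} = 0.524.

n₁ = 49

With allocation ratio k = n₂/n₁ = 2.5, Var(x̄₁−x̄₂) = σ²(1/n₁ + 1/(k·n₁)) = σ²·(k+1)/(k·n₁).
So n₁ = (1 + 1/k)·((z_{α/2} + z_β)/d)² = 1.400 × (2.765/0.47)².
n₁ = 1.400 × 34.61 = 48.5.
Round up: n₁ = 49, giving n₂ = ⌈2.5 × 49⌉ = ⌈122.5⌉ = 123.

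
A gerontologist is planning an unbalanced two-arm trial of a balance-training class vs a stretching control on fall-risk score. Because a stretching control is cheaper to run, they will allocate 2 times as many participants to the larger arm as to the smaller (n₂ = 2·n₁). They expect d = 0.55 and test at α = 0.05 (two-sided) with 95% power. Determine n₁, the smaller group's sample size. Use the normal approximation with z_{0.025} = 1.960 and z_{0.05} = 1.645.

With allocation ratio k = n₂/n₁ = 2, Var(x̄₁−x̄₂) = σ²(1/n₁ + 1/(k·n₁)) = σ²·(k+1)/(k·n₁).
So n₁ = (1 + 1/k)·((z_{α/2} + z_β)/d)² = 1.500 × (3.605/0.55)².
n₁ = 1.500 × 42.96 = 64.4.
Round up: n₁ = 65, giving n₂ = 2 × 65 = 130.

n₁ = 65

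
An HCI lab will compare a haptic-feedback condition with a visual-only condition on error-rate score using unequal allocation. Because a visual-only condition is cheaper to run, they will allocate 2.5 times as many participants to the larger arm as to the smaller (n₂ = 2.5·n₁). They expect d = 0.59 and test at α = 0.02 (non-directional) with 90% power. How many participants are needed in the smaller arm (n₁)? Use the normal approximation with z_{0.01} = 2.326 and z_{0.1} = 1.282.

With allocation ratio k = n₂/n₁ = 2.5, Var(x̄₁−x̄₂) = σ²(1/n₁ + 1/(k·n₁)) = σ²·(k+1)/(k·n₁).
So n₁ = (1 + 1/k)·((z_{α/2} + z_β)/d)² = 1.400 × (3.608/0.59)².
n₁ = 1.400 × 37.40 = 52.4.
Round up: n₁ = 53, giving n₂ = ⌈2.5 × 53⌉ = ⌈132.5⌉ = 133.

n₁ = 53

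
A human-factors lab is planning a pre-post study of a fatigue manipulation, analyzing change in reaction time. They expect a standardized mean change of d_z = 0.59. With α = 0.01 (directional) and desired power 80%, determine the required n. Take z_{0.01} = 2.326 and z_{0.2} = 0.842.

n = 29 pairs

For a paired (one-sample on differences) test: n = ((z_{α} + z_β) / d)².
z_{α} + z_β = 2.326 + 0.842 = 3.168.
n = (3.168 / 0.59)² = 5.369² = 28.83.
Round up.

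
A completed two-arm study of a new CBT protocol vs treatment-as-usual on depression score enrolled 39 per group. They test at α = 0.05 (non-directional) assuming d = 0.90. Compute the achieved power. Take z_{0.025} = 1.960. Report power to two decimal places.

For two equal groups, power = Φ(d·√(n/2) − z_{α/2}).
d·√(n/2) = 0.90 × √(39/2) = 0.90 × 4.416 = 3.974.
z_β = 3.974 − 1.960 = 2.014.
Power = Φ(2.014) = 0.978.

power ≈ 0.98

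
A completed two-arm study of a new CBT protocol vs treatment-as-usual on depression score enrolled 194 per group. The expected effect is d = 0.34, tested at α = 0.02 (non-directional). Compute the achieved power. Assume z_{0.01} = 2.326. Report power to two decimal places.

For two equal groups, power = Φ(d·√(n/2) − z_{α/2}).
d·√(n/2) = 0.34 × √(194/2) = 0.34 × 9.849 = 3.349.
z_β = 3.349 − 2.326 = 1.023.
Power = Φ(1.023) = 0.847.

power ≈ 0.85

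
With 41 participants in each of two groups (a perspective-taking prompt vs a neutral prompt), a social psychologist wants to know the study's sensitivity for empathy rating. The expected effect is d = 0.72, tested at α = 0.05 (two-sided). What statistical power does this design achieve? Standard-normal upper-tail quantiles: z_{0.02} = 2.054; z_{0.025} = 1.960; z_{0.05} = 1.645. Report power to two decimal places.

power ≈ 0.90

For two equal groups, power = Φ(d·√(n/2) − z_{α/2}).
d·√(n/2) = 0.72 × √(41/2) = 0.72 × 4.528 = 3.260.
z_β = 3.260 − 1.960 = 1.300.
Power = Φ(1.300) = 0.903.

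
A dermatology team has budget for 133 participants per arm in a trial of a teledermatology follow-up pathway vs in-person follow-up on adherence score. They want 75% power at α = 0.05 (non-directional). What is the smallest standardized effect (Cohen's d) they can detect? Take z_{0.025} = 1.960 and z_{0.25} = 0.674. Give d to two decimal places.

For two independent groups of n = 133 each: d_min = (z_{α/2} + z_β)·√(2/n).
z-sum = 1.960 + 0.674 = 2.634.
d_min = 2.634 × √(2/133) = 2.634 × 0.1226 = 0.323.

d_min ≈ 0.32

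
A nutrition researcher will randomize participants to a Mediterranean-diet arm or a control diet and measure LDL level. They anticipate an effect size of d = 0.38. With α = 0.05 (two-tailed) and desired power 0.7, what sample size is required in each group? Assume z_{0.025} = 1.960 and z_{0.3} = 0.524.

For two independent groups with equal n: n = 2·((z_{α/2} + z_β) / d)².
z_{α/2} + z_β = 1.960 + 0.524 = 2.484.
n = 2 × (2.484 / 0.38)² = 2 × 6.537² = 2 × 42.73 = 85.5.
Round up to the next whole participant.

n = 86 per group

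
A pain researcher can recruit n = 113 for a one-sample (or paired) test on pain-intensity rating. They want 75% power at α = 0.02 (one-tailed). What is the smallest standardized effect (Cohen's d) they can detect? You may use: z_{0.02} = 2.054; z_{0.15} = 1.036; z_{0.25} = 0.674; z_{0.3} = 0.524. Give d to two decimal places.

d_min ≈ 0.26

For a single sample (or paired design) of n = 113: d_min = (z_{α} + z_β)/√n.
z-sum = 2.054 + 0.674 = 2.728.
d_min = 2.728 / √113 = 2.728 / 10.630 = 0.257.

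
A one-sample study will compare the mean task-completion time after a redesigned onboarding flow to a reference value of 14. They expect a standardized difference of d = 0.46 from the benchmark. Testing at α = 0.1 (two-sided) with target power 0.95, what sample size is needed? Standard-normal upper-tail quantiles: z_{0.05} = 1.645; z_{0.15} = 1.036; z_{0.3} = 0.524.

n = 52

For a one-sample test: n = ((z_{α/2} + z_β) / d)².
z_{α/2} + z_β = 1.645 + 1.645 = 3.290.
n = (3.290 / 0.46)² = 7.152² = 51.15.
Round up.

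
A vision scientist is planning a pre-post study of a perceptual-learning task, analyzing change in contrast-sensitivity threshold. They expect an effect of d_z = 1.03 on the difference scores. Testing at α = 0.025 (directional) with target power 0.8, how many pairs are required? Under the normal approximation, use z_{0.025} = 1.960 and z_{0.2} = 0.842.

For a paired (one-sample on differences) test: n = ((z_{α} + z_β) / d)².
z_{α} + z_β = 1.960 + 0.842 = 2.802.
n = (2.802 / 1.03)² = 2.720² = 7.40.
Round up.

n = 8 pairs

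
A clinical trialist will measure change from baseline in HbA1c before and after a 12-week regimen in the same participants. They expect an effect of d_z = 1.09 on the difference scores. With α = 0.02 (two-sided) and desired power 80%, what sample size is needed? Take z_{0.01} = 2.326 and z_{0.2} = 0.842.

For a paired (one-sample on differences) test: n = ((z_{α/2} + z_β) / d)².
z_{α/2} + z_β = 2.326 + 0.842 = 3.168.
n = (3.168 / 1.09)² = 2.906² = 8.45.
Round up.

n = 9 pairs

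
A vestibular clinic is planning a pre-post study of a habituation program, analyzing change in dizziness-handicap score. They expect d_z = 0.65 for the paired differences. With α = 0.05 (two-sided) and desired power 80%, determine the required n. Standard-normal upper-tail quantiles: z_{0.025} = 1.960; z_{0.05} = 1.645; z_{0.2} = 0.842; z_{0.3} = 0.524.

n = 19 pairs

For a paired (one-sample on differences) test: n = ((z_{α/2} + z_β) / d)².
z_{α/2} + z_β = 1.960 + 0.842 = 2.802.
n = (2.802 / 0.65)² = 4.311² = 18.58.
Round up.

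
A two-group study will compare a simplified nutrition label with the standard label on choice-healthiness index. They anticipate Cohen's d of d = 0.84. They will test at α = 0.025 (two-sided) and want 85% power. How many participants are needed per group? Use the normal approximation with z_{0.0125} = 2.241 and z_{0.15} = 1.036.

For two independent groups with equal n: n = 2·((z_{α/2} + z_β) / d)².
z_{α/2} + z_β = 2.241 + 1.036 = 3.277.
n = 2 × (3.277 / 0.84)² = 2 × 3.901² = 2 × 15.22 = 30.4.
Round up to the next whole participant.

n = 31 per group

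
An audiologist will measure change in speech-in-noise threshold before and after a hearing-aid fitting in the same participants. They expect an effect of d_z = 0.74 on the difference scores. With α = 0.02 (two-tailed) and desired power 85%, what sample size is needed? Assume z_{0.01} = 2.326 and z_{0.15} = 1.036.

n = 21 pairs

For a paired (one-sample on differences) test: n = ((z_{α/2} + z_β) / d)².
z_{α/2} + z_β = 2.326 + 1.036 = 3.362.
n = (3.362 / 0.74)² = 4.543² = 20.64.
Round up.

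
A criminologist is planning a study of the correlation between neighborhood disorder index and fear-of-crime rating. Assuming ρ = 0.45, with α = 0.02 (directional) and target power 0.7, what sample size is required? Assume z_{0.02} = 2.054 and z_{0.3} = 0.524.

n = 32

Fisher's z: C = ½·ln((1+r)/(1−r)) = ½·ln(2.6364) = 0.4847.
n = ((z_{α} + z_β)/C)² + 3.
(2.054 + 0.524) / 0.4847 = 2.578 / 0.4847 = 5.319.
n = 5.319² + 3 = 28.29 + 3 = 31.3.
Round up.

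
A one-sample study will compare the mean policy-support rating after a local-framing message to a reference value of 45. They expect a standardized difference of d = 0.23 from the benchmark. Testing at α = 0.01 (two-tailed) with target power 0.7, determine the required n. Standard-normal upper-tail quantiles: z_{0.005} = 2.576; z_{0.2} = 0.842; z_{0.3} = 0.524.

n = 182

For a one-sample test: n = ((z_{α/2} + z_β) / d)².
z_{α/2} + z_β = 2.576 + 0.524 = 3.100.
n = (3.100 / 0.23)² = 13.478² = 181.66.
Round up.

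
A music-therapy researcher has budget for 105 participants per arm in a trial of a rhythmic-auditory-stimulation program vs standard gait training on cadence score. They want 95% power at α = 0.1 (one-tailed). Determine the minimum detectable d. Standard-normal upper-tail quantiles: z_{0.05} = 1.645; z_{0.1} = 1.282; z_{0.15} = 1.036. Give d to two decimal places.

For two independent groups of n = 105 each: d_min = (z_{α} + z_β)·√(2/n).
z-sum = 1.282 + 1.645 = 2.927.
d_min = 2.927 × √(2/105) = 2.927 × 0.1380 = 0.404.

d_min ≈ 0.40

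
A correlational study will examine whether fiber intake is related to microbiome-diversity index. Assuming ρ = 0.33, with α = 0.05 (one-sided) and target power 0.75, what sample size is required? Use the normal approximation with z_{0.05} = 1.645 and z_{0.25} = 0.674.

Fisher's z: C = ½·ln((1+r)/(1−r)) = ½·ln(1.9851) = 0.3428.
n = ((z_{α} + z_β)/C)² + 3.
(1.645 + 0.674) / 0.3428 = 2.319 / 0.3428 = 6.765.
n = 6.765² + 3 = 45.76 + 3 = 48.8.
Round up.

n = 49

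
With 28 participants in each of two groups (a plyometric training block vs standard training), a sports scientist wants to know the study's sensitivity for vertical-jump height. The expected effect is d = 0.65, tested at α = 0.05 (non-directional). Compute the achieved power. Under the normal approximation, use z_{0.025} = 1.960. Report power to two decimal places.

power ≈ 0.68

For two equal groups, power = Φ(d·√(n/2) − z_{α/2}).
d·√(n/2) = 0.65 × √(28/2) = 0.65 × 3.742 = 2.432.
z_β = 2.432 − 1.960 = 0.472.
Power = Φ(0.472) = 0.682.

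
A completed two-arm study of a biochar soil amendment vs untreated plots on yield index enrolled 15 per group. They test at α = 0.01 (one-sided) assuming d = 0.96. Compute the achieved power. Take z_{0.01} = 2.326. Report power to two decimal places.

For two equal groups, power = Φ(d·√(n/2) − z_{α}).
d·√(n/2) = 0.96 × √(15/2) = 0.96 × 2.739 = 2.629.
z_β = 2.629 − 2.326 = 0.303.
Power = Φ(0.303) = 0.619.

power ≈ 0.62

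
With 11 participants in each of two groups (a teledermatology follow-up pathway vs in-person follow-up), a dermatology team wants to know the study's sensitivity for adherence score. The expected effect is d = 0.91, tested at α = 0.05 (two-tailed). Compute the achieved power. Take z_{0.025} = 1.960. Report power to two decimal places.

For two equal groups, power = Φ(d·√(n/2) − z_{α/2}).
d·√(n/2) = 0.91 × √(11/2) = 0.91 × 2.345 = 2.134.
z_β = 2.134 − 1.960 = 0.174.
Power = Φ(0.174) = 0.569.

power ≈ 0.57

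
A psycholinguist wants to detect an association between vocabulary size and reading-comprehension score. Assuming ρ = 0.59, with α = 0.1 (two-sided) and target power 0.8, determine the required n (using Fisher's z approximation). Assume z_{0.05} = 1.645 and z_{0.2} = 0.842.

n = 17

Fisher's z: C = ½·ln((1+r)/(1−r)) = ½·ln(3.8780) = 0.6777.
n = ((z_{α/2} + z_β)/C)² + 3.
(1.645 + 0.842) / 0.6777 = 2.487 / 0.6777 = 3.670.
n = 3.670² + 3 = 13.47 + 3 = 16.5.
Round up.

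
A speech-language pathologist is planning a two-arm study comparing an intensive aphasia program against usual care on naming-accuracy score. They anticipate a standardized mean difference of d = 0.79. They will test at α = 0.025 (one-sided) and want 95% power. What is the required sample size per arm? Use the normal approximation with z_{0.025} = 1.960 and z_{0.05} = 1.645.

For two independent groups with equal n: n = 2·((z_{α} + z_β) / d)².
z_{α} + z_β = 1.960 + 1.645 = 3.605.
n = 2 × (3.605 / 0.79)² = 2 × 4.563² = 2 × 20.82 = 41.6.
Round up to the next whole participant.

n = 42 per group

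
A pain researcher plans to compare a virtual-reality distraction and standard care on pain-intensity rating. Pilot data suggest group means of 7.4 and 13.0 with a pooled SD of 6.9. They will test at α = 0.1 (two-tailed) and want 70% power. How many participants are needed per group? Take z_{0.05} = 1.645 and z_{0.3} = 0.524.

Cohen's d = |M₁ − M₂| / SD_pooled = |7.4 − 13.0| / 6.9 = 5.6 / 6.9 = 0.812.
For two independent groups with equal n: n = 2·((z_{α/2} + z_β) / d)².
z_{α/2} + z_β = 1.645 + 0.524 = 2.169.
n = 2 × (2.169 / 0.812)² = 2 × 2.671² = 2 × 7.14 = 14.3.
Round up to the next whole participant.

n = 15 per group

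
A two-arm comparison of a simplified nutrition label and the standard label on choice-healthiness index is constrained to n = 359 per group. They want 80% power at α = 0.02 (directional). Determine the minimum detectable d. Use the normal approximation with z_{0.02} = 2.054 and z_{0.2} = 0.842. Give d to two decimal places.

For two independent groups of n = 359 each: d_min = (z_{α} + z_β)·√(2/n).
z-sum = 2.054 + 0.842 = 2.896.
d_min = 2.896 × √(2/359) = 2.896 × 0.0746 = 0.216.

d_min ≈ 0.22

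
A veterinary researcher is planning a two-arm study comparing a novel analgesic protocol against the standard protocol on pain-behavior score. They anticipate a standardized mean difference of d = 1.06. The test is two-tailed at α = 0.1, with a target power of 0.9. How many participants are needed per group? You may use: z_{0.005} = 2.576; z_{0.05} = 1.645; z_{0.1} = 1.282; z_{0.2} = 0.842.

n = 16 per group

For two independent groups with equal n: n = 2·((z_{α/2} + z_β) / d)².
z_{α/2} + z_β = 1.645 + 1.282 = 2.927.
n = 2 × (2.927 / 1.06)² = 2 × 2.761² = 2 × 7.62 = 15.2.
Round up to the next whole participant.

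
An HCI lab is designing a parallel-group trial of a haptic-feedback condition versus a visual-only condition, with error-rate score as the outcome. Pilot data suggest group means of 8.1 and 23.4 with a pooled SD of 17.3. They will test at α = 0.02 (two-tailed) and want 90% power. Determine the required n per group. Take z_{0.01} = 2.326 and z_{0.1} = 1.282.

Cohen's d = |M₁ − M₂| / SD_pooled = |8.1 − 23.4| / 17.3 = 15.3 / 17.3 = 0.884.
For two independent groups with equal n: n = 2·((z_{α/2} + z_β) / d)².
z_{α/2} + z_β = 2.326 + 1.282 = 3.608.
n = 2 × (3.608 / 0.884)² = 2 × 4.081² = 2 × 16.66 = 33.3.
Round up to the next whole participant.

n = 34 per group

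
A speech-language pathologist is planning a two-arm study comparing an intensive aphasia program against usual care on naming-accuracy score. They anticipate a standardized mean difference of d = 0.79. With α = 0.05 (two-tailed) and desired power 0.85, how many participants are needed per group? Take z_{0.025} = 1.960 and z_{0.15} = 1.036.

For two independent groups with equal n: n = 2·((z_{α/2} + z_β) / d)².
z_{α/2} + z_β = 1.960 + 1.036 = 2.996.
n = 2 × (2.996 / 0.79)² = 2 × 3.792² = 2 × 14.38 = 28.8.
Round up to the next whole participant.

n = 29 per group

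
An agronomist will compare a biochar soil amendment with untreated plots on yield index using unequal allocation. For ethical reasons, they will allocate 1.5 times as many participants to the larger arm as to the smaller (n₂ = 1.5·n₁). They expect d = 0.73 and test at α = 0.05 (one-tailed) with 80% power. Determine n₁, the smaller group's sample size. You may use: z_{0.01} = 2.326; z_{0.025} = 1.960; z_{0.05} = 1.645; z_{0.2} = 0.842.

With allocation ratio k = n₂/n₁ = 1.5, Var(x̄₁−x̄₂) = σ²(1/n₁ + 1/(k·n₁)) = σ²·(k+1)/(k·n₁).
So n₁ = (1 + 1/k)·((z_{α} + z_β)/d)² = 1.667 × (2.487/0.73)².
n₁ = 1.667 × 11.61 = 19.3.
Round up: n₁ = 20, giving n₂ = 1.5 × 20 = 30.

n₁ = 20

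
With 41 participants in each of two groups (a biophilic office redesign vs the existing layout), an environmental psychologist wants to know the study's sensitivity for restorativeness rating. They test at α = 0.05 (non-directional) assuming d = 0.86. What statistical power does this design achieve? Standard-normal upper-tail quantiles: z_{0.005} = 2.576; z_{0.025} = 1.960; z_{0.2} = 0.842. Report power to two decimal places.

power ≈ 0.97

For two equal groups, power = Φ(d·√(n/2) − z_{α/2}).
d·√(n/2) = 0.86 × √(41/2) = 0.86 × 4.528 = 3.894.
z_β = 3.894 − 1.960 = 1.934.
Power = Φ(1.934) = 0.973.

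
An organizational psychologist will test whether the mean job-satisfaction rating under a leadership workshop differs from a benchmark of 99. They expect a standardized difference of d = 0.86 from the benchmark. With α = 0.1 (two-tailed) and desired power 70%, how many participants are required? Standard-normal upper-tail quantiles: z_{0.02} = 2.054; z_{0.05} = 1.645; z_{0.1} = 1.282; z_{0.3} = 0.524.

For a one-sample test: n = ((z_{α/2} + z_β) / d)².
z_{α/2} + z_β = 1.645 + 0.524 = 2.169.
n = (2.169 / 0.86)² = 2.522² = 6.36.
Round up.

n = 7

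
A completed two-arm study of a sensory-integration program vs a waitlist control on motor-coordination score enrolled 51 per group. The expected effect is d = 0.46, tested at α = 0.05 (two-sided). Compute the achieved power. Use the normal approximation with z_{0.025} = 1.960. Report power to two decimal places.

power ≈ 0.64

For two equal groups, power = Φ(d·√(n/2) − z_{α/2}).
d·√(n/2) = 0.46 × √(51/2) = 0.46 × 5.050 = 2.323.
z_β = 2.323 − 1.960 = 0.363.
Power = Φ(0.363) = 0.642.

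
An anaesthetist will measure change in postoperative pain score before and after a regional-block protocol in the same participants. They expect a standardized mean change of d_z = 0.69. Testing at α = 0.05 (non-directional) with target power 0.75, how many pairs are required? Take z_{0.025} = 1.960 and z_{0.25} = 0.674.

n = 15 pairs

For a paired (one-sample on differences) test: n = ((z_{α/2} + z_β) / d)².
z_{α/2} + z_β = 1.960 + 0.674 = 2.634.
n = (2.634 / 0.69)² = 3.817² = 14.57.
Round up.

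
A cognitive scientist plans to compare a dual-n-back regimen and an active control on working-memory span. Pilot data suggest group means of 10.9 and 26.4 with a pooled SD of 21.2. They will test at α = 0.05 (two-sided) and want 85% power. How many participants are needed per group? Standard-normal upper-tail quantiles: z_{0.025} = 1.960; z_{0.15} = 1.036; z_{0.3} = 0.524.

n = 34 per group

Cohen's d = |M₁ − M₂| / SD_pooled = |10.9 − 26.4| / 21.2 = 15.5 / 21.2 = 0.731.
For two independent groups with equal n: n = 2·((z_{α/2} + z_β) / d)².
z_{α/2} + z_β = 1.960 + 1.036 = 2.996.
n = 2 × (2.996 / 0.731)² = 2 × 4.098² = 2 × 16.80 = 33.6.
Round up to the next whole participant.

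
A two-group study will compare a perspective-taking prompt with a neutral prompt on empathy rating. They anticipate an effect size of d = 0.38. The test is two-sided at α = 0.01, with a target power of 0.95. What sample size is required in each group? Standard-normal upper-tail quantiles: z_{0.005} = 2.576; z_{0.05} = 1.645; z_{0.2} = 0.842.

n = 247 per group

For two independent groups with equal n: n = 2·((z_{α/2} + z_β) / d)².
z_{α/2} + z_β = 2.576 + 1.645 = 4.221.
n = 2 × (4.221 / 0.38)² = 2 × 11.108² = 2 × 123.39 = 246.8.
Round up to the next whole participant.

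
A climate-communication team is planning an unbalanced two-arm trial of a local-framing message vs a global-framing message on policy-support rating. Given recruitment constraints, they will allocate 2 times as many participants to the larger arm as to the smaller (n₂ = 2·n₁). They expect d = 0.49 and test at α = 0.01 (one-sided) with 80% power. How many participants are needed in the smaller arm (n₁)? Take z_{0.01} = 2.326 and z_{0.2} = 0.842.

With allocation ratio k = n₂/n₁ = 2, Var(x̄₁−x̄₂) = σ²(1/n₁ + 1/(k·n₁)) = σ²·(k+1)/(k·n₁).
So n₁ = (1 + 1/k)·((z_{α} + z_β)/d)² = 1.500 × (3.168/0.49)².
n₁ = 1.500 × 41.80 = 62.7.
Round up: n₁ = 63, giving n₂ = 2 × 63 = 126.

n₁ = 63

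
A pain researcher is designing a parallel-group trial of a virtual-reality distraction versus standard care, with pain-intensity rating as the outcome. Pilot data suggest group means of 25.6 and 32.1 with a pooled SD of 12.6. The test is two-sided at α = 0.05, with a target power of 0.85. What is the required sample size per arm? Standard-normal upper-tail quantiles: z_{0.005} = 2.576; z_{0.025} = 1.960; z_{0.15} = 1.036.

n = 68 per group

Cohen's d = |M₁ − M₂| / SD_pooled = |25.6 − 32.1| / 12.6 = 6.5 / 12.6 = 0.516.
For two independent groups with equal n: n = 2·((z_{α/2} + z_β) / d)².
z_{α/2} + z_β = 1.960 + 1.036 = 2.996.
n = 2 × (2.996 / 0.516)² = 2 × 5.806² = 2 × 33.71 = 67.4.
Round up to the next whole participant.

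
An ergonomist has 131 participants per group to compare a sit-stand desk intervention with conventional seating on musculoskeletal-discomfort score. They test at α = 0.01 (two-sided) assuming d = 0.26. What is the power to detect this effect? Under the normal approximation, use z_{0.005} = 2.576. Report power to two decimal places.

For two equal groups, power = Φ(d·√(n/2) − z_{α/2}).
d·√(n/2) = 0.26 × √(131/2) = 0.26 × 8.093 = 2.104.
z_β = 2.104 − 2.576 = -0.472.
Power = Φ(-0.472) = 0.319.

power ≈ 0.32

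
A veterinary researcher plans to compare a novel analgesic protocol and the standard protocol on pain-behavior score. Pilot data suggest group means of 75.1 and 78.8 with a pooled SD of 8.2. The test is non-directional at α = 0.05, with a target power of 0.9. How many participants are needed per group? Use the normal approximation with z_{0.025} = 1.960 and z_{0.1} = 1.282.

n = 104 per group

Cohen's d = |M₁ − M₂| / SD_pooled = |75.1 − 78.8| / 8.2 = 3.7 / 8.2 = 0.451.
For two independent groups with equal n: n = 2·((z_{α/2} + z_β) / d)².
z_{α/2} + z_β = 1.960 + 1.282 = 3.242.
n = 2 × (3.242 / 0.451)² = 2 × 7.188² = 2 × 51.67 = 103.3.
Round up to the next whole participant.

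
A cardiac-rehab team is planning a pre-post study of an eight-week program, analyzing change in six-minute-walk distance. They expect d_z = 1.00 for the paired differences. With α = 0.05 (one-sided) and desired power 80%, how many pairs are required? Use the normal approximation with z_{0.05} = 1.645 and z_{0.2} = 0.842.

For a paired (one-sample on differences) test: n = ((z_{α} + z_β) / d)².
z_{α} + z_β = 1.645 + 0.842 = 2.487.
n = (2.487 / 1.00)² = 2.487² = 6.19.
Round up.

n = 7 pairs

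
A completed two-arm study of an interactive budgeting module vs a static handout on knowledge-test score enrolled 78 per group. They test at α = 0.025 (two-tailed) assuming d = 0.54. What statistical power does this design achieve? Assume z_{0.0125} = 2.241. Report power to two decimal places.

power ≈ 0.87

For two equal groups, power = Φ(d·√(n/2) − z_{α/2}).
d·√(n/2) = 0.54 × √(78/2) = 0.54 × 6.245 = 3.372.
z_β = 3.372 − 2.241 = 1.131.
Power = Φ(1.131) = 0.871.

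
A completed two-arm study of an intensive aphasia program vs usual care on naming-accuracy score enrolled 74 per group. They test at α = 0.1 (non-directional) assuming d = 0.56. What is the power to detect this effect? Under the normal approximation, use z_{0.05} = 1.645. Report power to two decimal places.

For two equal groups, power = Φ(d·√(n/2) − z_{α/2}).
d·√(n/2) = 0.56 × √(74/2) = 0.56 × 6.083 = 3.406.
z_β = 3.406 − 1.645 = 1.761.
Power = Φ(1.761) = 0.961.

power ≈ 0.96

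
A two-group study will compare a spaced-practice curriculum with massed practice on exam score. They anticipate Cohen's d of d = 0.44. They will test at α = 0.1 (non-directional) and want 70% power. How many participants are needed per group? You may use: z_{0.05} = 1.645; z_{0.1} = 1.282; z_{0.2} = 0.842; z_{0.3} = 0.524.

n = 49 per group

For two independent groups with equal n: n = 2·((z_{α/2} + z_β) / d)².
z_{α/2} + z_β = 1.645 + 0.524 = 2.169.
n = 2 × (2.169 / 0.44)² = 2 × 4.930² = 2 × 24.30 = 48.6.
Round up to the next whole participant.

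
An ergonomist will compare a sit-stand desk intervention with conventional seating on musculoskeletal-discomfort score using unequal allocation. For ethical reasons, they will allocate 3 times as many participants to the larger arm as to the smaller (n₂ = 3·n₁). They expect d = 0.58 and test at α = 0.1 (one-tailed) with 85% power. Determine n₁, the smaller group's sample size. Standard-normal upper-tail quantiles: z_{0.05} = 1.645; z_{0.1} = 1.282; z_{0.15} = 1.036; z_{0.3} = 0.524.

n₁ = 22

With allocation ratio k = n₂/n₁ = 3, Var(x̄₁−x̄₂) = σ²(1/n₁ + 1/(k·n₁)) = σ²·(k+1)/(k·n₁).
So n₁ = (1 + 1/k)·((z_{α} + z_β)/d)² = 1.333 × (2.318/0.58)².
n₁ = 1.333 × 15.97 = 21.3.
Round up: n₁ = 22, giving n₂ = 3 × 22 = 66.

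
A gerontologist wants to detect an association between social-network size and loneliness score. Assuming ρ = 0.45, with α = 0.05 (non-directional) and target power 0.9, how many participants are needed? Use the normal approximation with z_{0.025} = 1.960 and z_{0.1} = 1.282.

n = 48

Fisher's z: C = ½·ln((1+r)/(1−r)) = ½·ln(2.6364) = 0.4847.
n = ((z_{α/2} + z_β)/C)² + 3.
(1.960 + 1.282) / 0.4847 = 3.242 / 0.4847 = 6.689.
n = 6.689² + 3 = 44.74 + 3 = 47.7.
Round up.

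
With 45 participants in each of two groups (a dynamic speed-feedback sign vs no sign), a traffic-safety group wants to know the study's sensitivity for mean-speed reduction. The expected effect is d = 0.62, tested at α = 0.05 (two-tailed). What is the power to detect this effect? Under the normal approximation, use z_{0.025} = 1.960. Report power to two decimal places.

power ≈ 0.84

For two equal groups, power = Φ(d·√(n/2) − z_{α/2}).
d·√(n/2) = 0.62 × √(45/2) = 0.62 × 4.743 = 2.941.
z_β = 2.941 − 1.960 = 0.981.
Power = Φ(0.981) = 0.837.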